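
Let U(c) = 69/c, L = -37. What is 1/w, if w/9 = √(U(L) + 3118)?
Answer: √87061/148239 ≈ 0.0019904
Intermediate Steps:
w = 63*√87061/37 (w = 9*√(69/(-37) + 3118) = 9*√(69*(-1/37) + 3118) = 9*√(-69/37 + 3118) = 9*√(115297/37) = 9*(7*√87061/37) = 63*√87061/37 ≈ 502.40)
1/w = 1/(63*√87061/37) = √87061/148239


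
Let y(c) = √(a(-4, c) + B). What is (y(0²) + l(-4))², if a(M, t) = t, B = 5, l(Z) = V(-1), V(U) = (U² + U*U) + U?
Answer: (1 + √5)² ≈ 10.472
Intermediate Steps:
V(U) = U + 2*U² (V(U) = (U² + U²) + U = 2*U² + U = U + 2*U²)
l(Z) = 1 (l(Z) = -(1 + 2*(-1)) = -(1 - 2) = -1*(-1) = 1)
y(c) = √(5 + c) (y(c) = √(c + 5) = √(5 + c))
(y(0²) + l(-4))² = (√(5 + 0²) + 1)² = (√(5 + 0) + 1)² = (√5 + 1)² = (1 + √5)²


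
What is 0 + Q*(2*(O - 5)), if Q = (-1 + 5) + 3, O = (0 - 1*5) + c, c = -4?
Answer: -196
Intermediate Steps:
O = -9 (O = (0 - 1*5) - 4 = (0 - 5) - 4 = -5 - 4 = -9)
Q = 7 (Q = 4 + 3 = 7)
0 + Q*(2*(O - 5)) = 0 + 7*(2*(-9 - 5)) = 0 + 7*(2*(-14)) = 0 + 7*(-28) = 0 - 196 = -196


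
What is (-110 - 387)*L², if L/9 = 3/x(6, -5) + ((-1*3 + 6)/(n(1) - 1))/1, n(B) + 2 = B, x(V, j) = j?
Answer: -17753337/100 ≈ -1.7753e+5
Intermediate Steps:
n(B) = -2 + B
L = -189/10 (L = 9*(3/(-5) + ((-1*3 + 6)/((-2 + 1) - 1))/1) = 9*(3*(-⅕) + ((-3 + 6)/(-1 - 1))*1) = 9*(-⅗ + (3/(-2))*1) = 9*(-⅗ + (3*(-½))*1) = 9*(-⅗ - 3/2*1) = 9*(-⅗ - 3/2) = 9*(-21/10) = -189/10 ≈ -18.900)
(-110 - 387)*L² = (-110 - 387)*(-189/10)² = -497*35721/100 = -17753337/100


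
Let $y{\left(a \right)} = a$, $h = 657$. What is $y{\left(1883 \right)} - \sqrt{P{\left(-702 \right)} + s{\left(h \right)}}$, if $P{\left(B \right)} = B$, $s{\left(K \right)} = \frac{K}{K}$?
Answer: $1883 - i \sqrt{701} \approx 1883.0 - 26.476 i$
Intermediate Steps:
$s{\left(K \right)} = 1$
$y{\left(1883 \right)} - \sqrt{P{\left(-702 \right)} + s{\left(h \right)}} = 1883 - \sqrt{-702 + 1} = 1883 - \sqrt{-701} = 1883 - i \sqrt{701}$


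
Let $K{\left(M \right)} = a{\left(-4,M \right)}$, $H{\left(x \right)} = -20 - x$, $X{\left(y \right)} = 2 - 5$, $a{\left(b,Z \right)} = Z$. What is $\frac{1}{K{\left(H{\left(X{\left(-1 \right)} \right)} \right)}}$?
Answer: $- \frac{1}{17} \approx -0.058824$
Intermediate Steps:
$X{\left(y \right)} = -3$
$K{\left(M \right)} = M$
$\frac{1}{K{\left(H{\left(X{\left(-1 \right)} \right)} \right)}} = \frac{1}{-20 - -3} = \frac{1}{-20 + 3} = \frac{1}{-17} = - \frac{1}{17}$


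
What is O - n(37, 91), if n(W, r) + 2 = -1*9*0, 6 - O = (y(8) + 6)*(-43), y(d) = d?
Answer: 610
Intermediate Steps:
O = 608 (O = 6 - (8 + 6)*(-43) = 6 - 14*(-43) = 6 - 1*(-602) = 6 + 602 = 608)
n(W, r) = -2 (n(W, r) = -2 - 1*9*0 = -2 - 9*0 = -2 + 0 = -2)
O - n(37, 91) = 608 - 1*(-2) = 608 + 2 = 610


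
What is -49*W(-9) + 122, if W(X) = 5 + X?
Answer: 318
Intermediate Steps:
-49*W(-9) + 122 = -49*(5 - 9) + 122 = -49*(-4) + 122 = 196 + 122 = 318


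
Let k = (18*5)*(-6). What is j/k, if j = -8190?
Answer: 91/6 ≈ 15.167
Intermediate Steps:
k = -540 (k = 90*(-6) = -540)
j/k = -8190/(-540) = -8190*(-1/540) = 91/6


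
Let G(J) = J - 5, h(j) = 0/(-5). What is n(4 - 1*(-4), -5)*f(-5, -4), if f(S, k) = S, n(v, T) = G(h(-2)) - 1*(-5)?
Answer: 0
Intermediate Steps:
h(j) = 0 (h(j) = 0*(-⅕) = 0)
G(J) = -5 + J
n(v, T) = 0 (n(v, T) = (-5 + 0) - 1*(-5) = -5 + 5 = 0)
n(4 - 1*(-4), -5)*f(-5, -4) = 0*(-5) = 0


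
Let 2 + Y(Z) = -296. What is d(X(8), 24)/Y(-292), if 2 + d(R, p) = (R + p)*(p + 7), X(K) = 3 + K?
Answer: -1083/298 ≈ -3.6342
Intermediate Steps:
d(R, p) = -2 + (7 + p)*(R + p) (d(R, p) = -2 + (R + p)*(p + 7) = -2 + (R + p)*(7 + p) = -2 + (7 + p)*(R + p))
Y(Z) = -298 (Y(Z) = -2 - 296 = -298)
d(X(8), 24)/Y(-292) = (-2 + 24² + 7*(3 + 8) + 7*24 + (3 + 8)*24)/(-298) = (-2 + 576 + 7*11 + 168 + 11*24)*(-1/298) = (-2 + 576 + 77 + 168 + 264)*(-1/298) = 1083*(-1/298) = -1083/298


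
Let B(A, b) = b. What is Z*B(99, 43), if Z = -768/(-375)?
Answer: 11008/125 ≈ 88.064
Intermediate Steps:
Z = 256/125 (Z = -768*(-1/375) = 256/125 ≈ 2.0480)
Z*B(99, 43) = (256/125)*43 = 11008/125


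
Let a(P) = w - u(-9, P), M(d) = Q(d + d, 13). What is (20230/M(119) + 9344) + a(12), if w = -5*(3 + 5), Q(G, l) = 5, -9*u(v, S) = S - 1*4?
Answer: 120158/9 ≈ 13351.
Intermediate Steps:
u(v, S) = 4/9 - S/9 (u(v, S) = -(S - 1*4)/9 = -(S - 4)/9 = -(-4 + S)/9 = 4/9 - S/9)
w = -40 (w = -5*8 = -40)
M(d) = 5
a(P) = -364/9 + P/9 (a(P) = -40 - (4/9 - P/9) = -40 + (-4/9 + P/9) = -364/9 + P/9)
(20230/M(119) + 9344) + a(12) = (20230/5 + 9344) + (-364/9 + (⅑)*12) = (20230*(⅕) + 9344) + (-364/9 + 4/3) = (4046 + 9344) - 352/9 = 13390 - 352/9 = 120158/9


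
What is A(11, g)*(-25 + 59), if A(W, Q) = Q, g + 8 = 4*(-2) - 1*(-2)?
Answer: -476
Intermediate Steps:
g = -14 (g = -8 + (4*(-2) - 1*(-2)) = -8 + (-8 + 2) = -8 - 6 = -14)
A(11, g)*(-25 + 59) = -14*(-25 + 59) = -14*34 = -476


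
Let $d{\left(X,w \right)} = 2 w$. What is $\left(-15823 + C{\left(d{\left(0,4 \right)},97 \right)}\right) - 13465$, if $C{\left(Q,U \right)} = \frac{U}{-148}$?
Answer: $- \frac{4334721}{148} \approx -29289.0$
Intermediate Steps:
$C{\left(Q,U \right)} = - \frac{U}{148}$ ($C{\left(Q,U \right)} = U \left(- \frac{1}{148}\right) = - \frac{U}{148}$)
$\left(-15823 + C{\left(d{\left(0,4 \right)},97 \right)}\right) - 13465 = \left(-15823 - \frac{97}{148}\right) - 13465 = - \frac{2341901}{148} - 13465 = - \frac{4334721}{148}$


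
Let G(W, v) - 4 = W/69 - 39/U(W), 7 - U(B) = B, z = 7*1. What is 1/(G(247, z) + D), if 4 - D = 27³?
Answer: -5520/108585343 ≈ -5.0836e-5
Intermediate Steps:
z = 7
U(B) = 7 - B
D = -19679 (D = 4 - 1*27³ = 4 - 1*19683 = 4 - 19683 = -19679)
G(W, v) = 4 - 39/(7 - W) + W/69 (G(W, v) = 4 + (W/69 - 39/(7 - W)) = 4 + (-39/(7 - W) + W/69) = 4 - 39/(7 - W) + W/69)
1/(G(247, z) + D) = 1/((2691 + (-7 + 247)*(276 + 247))/(69*(-7 + 247)) - 19679) = 1/((1/69)*(2691 + 240*523)/240 - 19679) = 1/((1/69)*(1/240)*(2691 + 125520) - 19679) = 1/((1/69)*(1/240)*128211 - 19679) = 1/(42737/5520 - 19679) = 1/(-108585343/5520) = -5520/108585343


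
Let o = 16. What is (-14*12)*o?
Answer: -2688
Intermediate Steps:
(-14*12)*o = -14*12*16 = -168*16 = -2688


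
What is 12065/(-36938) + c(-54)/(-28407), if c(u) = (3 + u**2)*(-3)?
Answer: -6421463/349765922 ≈ -0.018359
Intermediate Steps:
c(u) = -9 - 3*u**2
12065/(-36938) + c(-54)/(-28407) = 12065/(-36938) + (-9 - 3*(-54)**2)/(-28407) = 12065*(-1/36938) + (-9 - 3*2916)*(-1/28407) = -12065/36938 + (-9 - 8748)*(-1/28407) = -12065/36938 - 8757*(-1/28407) = -12065/36938 + 2919/9469 = -6421463/349765922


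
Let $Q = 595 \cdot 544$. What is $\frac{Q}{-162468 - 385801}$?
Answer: $- \frac{323680}{548269} \approx -0.59037$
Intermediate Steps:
$Q = 323680$
$\frac{Q}{-162468 - 385801} = \frac{323680}{-162468 - 385801} = \frac{323680}{-548269} = 323680 \left(- \frac{1}{548269}\right) = - \frac{323680}{548269}$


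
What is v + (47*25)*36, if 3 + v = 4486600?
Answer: 4528897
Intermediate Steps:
v = 4486597 (v = -3 + 4486600 = 4486597)
v + (47*25)*36 = 4486597 + (47*25)*36 = 4486597 + 1175*36 = 4486597 + 42300 = 4528897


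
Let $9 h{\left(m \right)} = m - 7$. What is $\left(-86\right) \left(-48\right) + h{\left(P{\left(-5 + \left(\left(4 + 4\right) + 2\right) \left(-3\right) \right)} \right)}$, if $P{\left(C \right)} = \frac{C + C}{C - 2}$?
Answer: $\frac{152715}{37} \approx 4127.4$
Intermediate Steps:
$P{\left(C \right)} = \frac{2 C}{-2 + C}$
$h{\left(m \right)} = - \frac{7}{9} + \frac{m}{9}$ ($h{\left(m \right)} = \frac{m - 7}{9} = \frac{-7 + m}{9} = - \frac{7}{9} + \frac{m}{9}$)
$\left(-86\right) \left(-48\right) + h{\left(P{\left(-5 + \left(\left(4 + 4\right) + 2\right) \left(-3\right) \right)} \right)} = \left(-86\right) \left(-48\right) - \left(\frac{7}{9} - \frac{2 \left(-5 + \left(\left(4 + 4\right) + 2\right) \left(-3\right)\right) \frac{1}{-2 + \left(-5 + \left(\left(4 + 4\right) + 2\right) \left(-3\right)\right)}}{9}\right) = 4128 - \left(\frac{7}{9} - \frac{2 \left(-5 + \left(8 + 2\right) \left(-3\right)\right) \frac{1}{-2 + \left(-5 + \left(8 + 2\right) \left(-3\right)\right)}}{9}\right) = 4128 - \left(\frac{7}{9} - \frac{2 \left(-5 + 10 \left(-3\right)\right) \frac{1}{-2 + \left(-5 + 10 \left(-3\right)\right)}}{9}\right) = 4128 - \left(\frac{7}{9} - \frac{2 \left(-5 - 30\right) \frac{1}{-2 - 35}}{9}\right) = 4128 - \left(\frac{7}{9} - \frac{2 \left(-35\right) \frac{1}{-2 - 35}}{9}\right) = 4128 - \left(\frac{7}{9} - \frac{2 \left(-35\right) \frac{1}{-37}}{9}\right) = 4128 - \left(\frac{7}{9} - \frac{2 \left(-35\right) \left(- \frac{1}{37}\right)}{9}\right) = 4128 + \left(- \frac{7}{9} + \frac{1}{9} \cdot \frac{70}{37}\right) = 4128 + \left(- \frac{7}{9} + \frac{70}{333}\right) = 4128 - \frac{21}{37} = \frac{152715}{37}$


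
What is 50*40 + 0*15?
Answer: 2000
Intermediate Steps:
50*40 + 0*15 = 2000 + 0 = 2000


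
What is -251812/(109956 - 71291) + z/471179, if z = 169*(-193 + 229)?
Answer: -10764844408/1656194185 ≈ -6.4997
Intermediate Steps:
z = 6084 (z = 169*36 = 6084)
-251812/(109956 - 71291) + z/471179 = -251812/(109956 - 71291) + 6084/471179 = -251812/38665 + 6084*(1/471179) = -251812*1/38665 + 6084/471179 = -22892/3515 + 6084/471179 = -10764844408/1656194185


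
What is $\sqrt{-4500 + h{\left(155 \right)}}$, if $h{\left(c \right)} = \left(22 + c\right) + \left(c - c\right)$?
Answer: $i \sqrt{4323} \approx 65.75 i$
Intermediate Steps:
$h{\left(c \right)} = 22 + c$ ($h{\left(c \right)} = \left(22 + c\right) + 0 = 22 + c$)
$\sqrt{-4500 + h{\left(155 \right)}} = \sqrt{-4500 + \left(22 + 155\right)} = \sqrt{-4500 + 177} = \sqrt{-4323} = i \sqrt{4323}$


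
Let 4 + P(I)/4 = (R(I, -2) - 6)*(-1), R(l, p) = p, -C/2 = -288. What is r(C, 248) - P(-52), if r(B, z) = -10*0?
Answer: -16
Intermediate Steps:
C = 576 (C = -2*(-288) = 576)
r(B, z) = 0
P(I) = 16 (P(I) = -16 + 4*((-2 - 6)*(-1)) = -16 + 4*(-8*(-1)) = -16 + 4*8 = -16 + 32 = 16)
r(C, 248) - P(-52) = 0 - 1*16 = 0 - 16 = -16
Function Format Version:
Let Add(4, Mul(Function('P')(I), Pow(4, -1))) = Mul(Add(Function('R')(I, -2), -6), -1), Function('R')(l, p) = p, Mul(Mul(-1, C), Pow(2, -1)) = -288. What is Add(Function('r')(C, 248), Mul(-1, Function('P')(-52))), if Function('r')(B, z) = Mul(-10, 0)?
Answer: -16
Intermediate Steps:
C = 576 (C = Mul(-2, -288) = 576)
Function('r')(B, z) = 0
Function('P')(I) = 16 (Function('P')(I) = Add(-16, Mul(4, Mul(Add(-2, -6), -1))) = Add(-16, Mul(4, Mul(-8, -1))) = Add(-16, Mul(4, 8)) = Add(-16, 32) = 16)
Add(Function('r')(C, 248), Mul(-1, Function('P')(-52))) = Add(0, Mul(-1, 16)) = Add(0, -16) = -16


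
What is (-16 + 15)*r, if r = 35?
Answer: -35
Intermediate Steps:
(-16 + 15)*r = (-16 + 15)*35 = -1*35 = -35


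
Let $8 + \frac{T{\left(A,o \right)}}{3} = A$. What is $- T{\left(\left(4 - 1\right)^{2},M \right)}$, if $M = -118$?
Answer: $-3$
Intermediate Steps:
$T{\left(A,o \right)} = -24 + 3 A$
$- T{\left(\left(4 - 1\right)^{2},M \right)} = - (-24 + 3 \left(4 - 1\right)^{2}) = - (-24 + 3 \cdot 3^{2}) = - (-24 + 3 \cdot 9) = - (-24 + 27) = \left(-1\right) 3 = -3$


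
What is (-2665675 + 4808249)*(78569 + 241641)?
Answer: 686073620540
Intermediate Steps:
(-2665675 + 4808249)*(78569 + 241641) = 2142574*320210 = 686073620540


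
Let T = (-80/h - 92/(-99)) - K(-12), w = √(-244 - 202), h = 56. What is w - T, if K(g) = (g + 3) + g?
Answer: -14207/693 + I*√446 ≈ -20.501 + 21.119*I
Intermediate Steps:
w = I*√446 (w = √(-446) = I*√446 ≈ 21.119*I)
K(g) = 3 + 2*g (K(g) = (3 + g) + g = 3 + 2*g)
T = 14207/693 (T = (-80/56 - 92/(-99)) - (3 + 2*(-12)) = (-80*1/56 - 92*(-1/99)) - (3 - 24) = (-10/7 + 92/99) - 1*(-21) = -346/693 + 21 = 14207/693 ≈ 20.501)
w - T = I*√446 - 1*14207/693 = I*√446 - 14207/693 = -14207/693 + I*√446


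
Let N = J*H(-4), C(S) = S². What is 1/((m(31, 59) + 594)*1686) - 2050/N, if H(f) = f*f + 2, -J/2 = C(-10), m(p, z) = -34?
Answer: 1612943/2832480 ≈ 0.56945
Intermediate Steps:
J = -200 (J = -2*(-10)² = -2*100 = -200)
H(f) = 2 + f² (H(f) = f² + 2 = 2 + f²)
N = -3600 (N = -200*(2 + (-4)²) = -200*(2 + 16) = -200*18 = -3600)
1/((m(31, 59) + 594)*1686) - 2050/N = 1/((-34 + 594)*1686) - 2050/(-3600) = (1/1686)/560 - 2050*(-1/3600) = (1/560)*(1/1686) + 41/72 = 1/944160 + 41/72 = 1612943/2832480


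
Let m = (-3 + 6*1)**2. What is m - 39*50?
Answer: -1941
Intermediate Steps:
m = 9 (m = (-3 + 6)**2 = 3**2 = 9)
m - 39*50 = 9 - 39*50 = 9 - 1950 = -1941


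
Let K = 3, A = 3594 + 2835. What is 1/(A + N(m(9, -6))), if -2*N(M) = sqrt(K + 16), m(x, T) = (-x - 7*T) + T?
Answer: 25716/165328145 + 2*sqrt(19)/165328145 ≈ 0.00015560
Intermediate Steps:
A = 6429
m(x, T) = -x - 6*T
N(M) = -sqrt(19)/2 (N(M) = -sqrt(3 + 16)/2 = -sqrt(19)/2)
1/(A + N(m(9, -6))) = 1/(6429 - sqrt(19)/2)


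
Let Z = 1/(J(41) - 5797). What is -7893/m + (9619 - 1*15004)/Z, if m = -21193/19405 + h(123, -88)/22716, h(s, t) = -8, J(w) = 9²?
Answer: 3706672194859155/120393857 ≈ 3.0788e+7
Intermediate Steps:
J(w) = 81
m = -120393857/110200995 (m = -21193/19405 - 8/22716 = -21193*1/19405 - 8*1/22716 = -21193/19405 - 2/5679 = -120393857/110200995 ≈ -1.0925)
Z = -1/5716 (Z = 1/(81 - 5797) = 1/(-5716) = -1/5716 ≈ -0.00017495)
-7893/m + (9619 - 1*15004)/Z = -7893/(-120393857/110200995) + (9619 - 1*15004)/(-1/5716) = -7893*(-110200995/120393857) + (9619 - 15004)*(-5716) = 869816453535/120393857 - 5385*(-5716) = 869816453535/120393857 + 30780660 = 3706672194859155/120393857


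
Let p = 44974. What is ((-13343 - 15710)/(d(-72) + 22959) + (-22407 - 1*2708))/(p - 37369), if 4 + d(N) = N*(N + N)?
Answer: -836936198/253421415 ≈ -3.3025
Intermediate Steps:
d(N) = -4 + 2*N² (d(N) = -4 + N*(N + N) = -4 + N*(2*N) = -4 + 2*N²)
((-13343 - 15710)/(d(-72) + 22959) + (-22407 - 1*2708))/(p - 37369) = ((-13343 - 15710)/((-4 + 2*(-72)²) + 22959) + (-22407 - 1*2708))/(44974 - 37369) = (-29053/((-4 + 2*5184) + 22959) + (-22407 - 2708))/7605 = (-29053/((-4 + 10368) + 22959) - 25115)*(1/7605) = (-29053/(10364 + 22959) - 25115)*(1/7605) = (-29053/33323 - 25115)*(1/7605) = -836936198/33323*1/7605 = -836936198/253421415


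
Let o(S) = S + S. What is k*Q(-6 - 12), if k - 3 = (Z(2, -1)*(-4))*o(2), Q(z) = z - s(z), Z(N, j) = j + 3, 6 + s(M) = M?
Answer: -174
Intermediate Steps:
o(S) = 2*S
s(M) = -6 + M
Z(N, j) = 3 + j
Q(z) = 6 (Q(z) = z - (-6 + z) = z + (6 - z) = 6)
k = -29 (k = 3 + ((3 - 1)*(-4))*(2*2) = 3 + (2*(-4))*4 = 3 - 8*4 = 3 - 32 = -29)
k*Q(-6 - 12) = -29*6 = -174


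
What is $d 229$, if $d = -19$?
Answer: $-4351$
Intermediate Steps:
$d 229 = \left(-19\right) 229 = -4351$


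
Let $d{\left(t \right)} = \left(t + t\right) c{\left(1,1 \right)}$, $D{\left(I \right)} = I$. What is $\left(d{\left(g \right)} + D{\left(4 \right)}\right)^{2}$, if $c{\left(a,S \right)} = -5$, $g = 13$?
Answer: $15876$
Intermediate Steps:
$d{\left(t \right)} = - 10 t$ ($d{\left(t \right)} = \left(t + t\right) \left(-5\right) = 2 t \left(-5\right) = - 10 t$)
$\left(d{\left(g \right)} + D{\left(4 \right)}\right)^{2} = \left(\left(-10\right) 13 + 4\right)^{2} = \left(-130 + 4\right)^{2} = \left(-126\right)^{2} = 15876$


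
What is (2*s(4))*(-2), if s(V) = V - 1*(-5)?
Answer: -36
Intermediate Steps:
s(V) = 5 + V (s(V) = V + 5 = 5 + V)
(2*s(4))*(-2) = (2*(5 + 4))*(-2) = (2*9)*(-2) = 18*(-2) = -36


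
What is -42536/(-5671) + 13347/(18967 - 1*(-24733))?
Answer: 1934514037/247822700 ≈ 7.8060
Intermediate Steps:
-42536/(-5671) + 13347/(18967 - 1*(-24733)) = -42536*(-1/5671) + 13347/(18967 + 24733) = 42536/5671 + 13347/43700 = 1934514037/247822700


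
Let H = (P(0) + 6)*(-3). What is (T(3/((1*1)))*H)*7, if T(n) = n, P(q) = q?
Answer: -378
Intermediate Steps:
H = -18 (H = (0 + 6)*(-3) = 6*(-3) = -18)
(T(3/((1*1)))*H)*7 = ((3/((1*1)))*(-18))*7 = ((3/1)*(-18))*7 = ((3*1)*(-18))*7 = (3*(-18))*7 = -54*7 = -378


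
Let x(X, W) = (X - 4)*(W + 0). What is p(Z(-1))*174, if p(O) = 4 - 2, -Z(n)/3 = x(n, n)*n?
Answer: 348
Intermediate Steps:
x(X, W) = W*(-4 + X) (x(X, W) = (-4 + X)*W = W*(-4 + X))
Z(n) = -3*n²*(-4 + n) (Z(n) = -3*n*(-4 + n)*n = -3*n²*(-4 + n))
p(O) = 2
p(Z(-1))*174 = 2*174 = 348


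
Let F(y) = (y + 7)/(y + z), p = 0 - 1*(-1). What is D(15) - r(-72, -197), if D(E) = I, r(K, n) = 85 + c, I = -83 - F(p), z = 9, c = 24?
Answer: -964/5 ≈ -192.80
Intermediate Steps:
p = 1 (p = 0 + 1 = 1)
F(y) = (7 + y)/(9 + y) (F(y) = (y + 7)/(y + 9) = (7 + y)/(9 + y))
I = -419/5 (I = -83 - (7 + 1)/(9 + 1) = -83 - 8/10 = -83 - 1*4/5 = -83 - 4/5 = -419/5 ≈ -83.800)
r(K, n) = 109 (r(K, n) = 85 + 24 = 109)
D(E) = -419/5
D(15) - r(-72, -197) = -419/5 - 1*109 = -419/5 - 109 = -964/5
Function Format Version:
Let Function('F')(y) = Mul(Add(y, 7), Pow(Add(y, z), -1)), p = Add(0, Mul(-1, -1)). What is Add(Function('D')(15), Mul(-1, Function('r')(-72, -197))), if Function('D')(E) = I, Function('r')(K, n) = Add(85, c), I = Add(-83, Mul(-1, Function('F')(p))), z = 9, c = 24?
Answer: Rational(-964, 5) ≈ -192.80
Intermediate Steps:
p = 1 (p = Add(0, 1) = 1)
Function('F')(y) = Mul(Pow(Add(9, y), -1), Add(7, y)) (Function('F')(y) = Mul(Add(y, 7), Pow(Add(y, 9), -1)) = Mul(Add(7, y), Pow(Add(9, y), -1)) = Mul(Pow(Add(9, y), -1), Add(7, y)))
I = Rational(-419, 5) (I = Add(-83, Mul(-1, Mul(Pow(Add(9, 1), -1), Add(7, 1)))) = Add(-83, Mul(-1, Mul(Pow(10, -1), 8))) = Add(-83, Mul(-1, Mul(Rational(1, 10), 8))) = Add(-83, Mul(-1, Rational(4, 5))) = Add(-83, Rational(-4, 5)) = Rational(-419, 5) ≈ -83.800)
Function('r')(K, n) = 109 (Function('r')(K, n) = Add(85, 24) = 109)
Function('D')(E) = Rational(-419, 5)
Add(Function('D')(15), Mul(-1, Function('r')(-72, -197))) = Add(Rational(-419, 5), Mul(-1, 109)) = Add(Rational(-419, 5), -109) = Rational(-964, 5)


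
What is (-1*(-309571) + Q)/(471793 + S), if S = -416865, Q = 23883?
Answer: 166727/27464 ≈ 6.0707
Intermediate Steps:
(-1*(-309571) + Q)/(471793 + S) = (-1*(-309571) + 23883)/(471793 - 416865) = (309571 + 23883)/54928 = 333454*(1/54928) = 166727/27464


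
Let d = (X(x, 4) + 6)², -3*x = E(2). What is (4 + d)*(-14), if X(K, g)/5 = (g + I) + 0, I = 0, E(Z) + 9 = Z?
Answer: -9520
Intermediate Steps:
E(Z) = -9 + Z
x = 7/3 (x = -(-9 + 2)/3 = -⅓*(-7) = 7/3 ≈ 2.3333)
X(K, g) = 5*g (X(K, g) = 5*((g + 0) + 0) = 5*(g + 0) = 5*g)
d = 676 (d = (5*4 + 6)² = (20 + 6)² = 26² = 676)
(4 + d)*(-14) = (4 + 676)*(-14) = 680*(-14) = -9520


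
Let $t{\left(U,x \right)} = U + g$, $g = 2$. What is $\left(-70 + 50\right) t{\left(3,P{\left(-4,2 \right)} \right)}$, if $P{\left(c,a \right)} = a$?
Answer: $-100$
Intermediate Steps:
$t{\left(U,x \right)} = 2 + U$ ($t{\left(U,x \right)} = U + 2 = 2 + U$)
$\left(-70 + 50\right) t{\left(3,P{\left(-4,2 \right)} \right)} = \left(-70 + 50\right) \left(2 + 3\right) = \left(-20\right) 5 = -100$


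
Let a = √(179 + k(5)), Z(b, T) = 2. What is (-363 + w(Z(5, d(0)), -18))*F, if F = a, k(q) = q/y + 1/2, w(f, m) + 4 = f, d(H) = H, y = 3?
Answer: -365*√6522/6 ≈ -4912.8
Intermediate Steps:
w(f, m) = -4 + f
k(q) = ½ + q/3 (k(q) = q/3 + 1/2 = q*(⅓) + 1*(½) = q/3 + ½ = ½ + q/3)
a = √6522/6 (a = √(179 + (½ + (⅓)*5)) = √(179 + (½ + 5/3)) = √(179 + 13/6) = √(1087/6) = √6522/6 ≈ 13.460)
F = √6522/6 ≈ 13.460
(-363 + w(Z(5, d(0)), -18))*F = (-363 + (-4 + 2))*(√6522/6) = (-363 - 2)*(√6522/6) = -365*√6522/6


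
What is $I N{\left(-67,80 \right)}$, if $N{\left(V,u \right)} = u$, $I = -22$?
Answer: $-1760$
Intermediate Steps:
$I N{\left(-67,80 \right)} = \left(-22\right) 80 = -1760$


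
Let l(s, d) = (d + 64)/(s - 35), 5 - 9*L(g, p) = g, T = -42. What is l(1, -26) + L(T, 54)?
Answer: 628/153 ≈ 4.1046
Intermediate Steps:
L(g, p) = 5/9 - g/9
l(s, d) = (64 + d)/(-35 + s)
l(1, -26) + L(T, 54) = (64 - 26)/(-35 + 1) + (5/9 - 1/9*(-42)) = 38/(-34) + (5/9 + 14/3) = -1/34*38 + 47/9 = -19/17 + 47/9 = 628/153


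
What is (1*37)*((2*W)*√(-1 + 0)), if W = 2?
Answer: 148*I ≈ 148.0*I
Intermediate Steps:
(1*37)*((2*W)*√(-1 + 0)) = (1*37)*((2*2)*√(-1 + 0)) = 37*(4*√(-1)) = 37*(4*I) = 148*I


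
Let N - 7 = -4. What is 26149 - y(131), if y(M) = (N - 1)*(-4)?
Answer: 26157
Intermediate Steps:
N = 3 (N = 7 - 4 = 3)
y(M) = -8 (y(M) = (3 - 1)*(-4) = 2*(-4) = -8)
26149 - y(131) = 26149 - 1*(-8) = 26149 + 8 = 26157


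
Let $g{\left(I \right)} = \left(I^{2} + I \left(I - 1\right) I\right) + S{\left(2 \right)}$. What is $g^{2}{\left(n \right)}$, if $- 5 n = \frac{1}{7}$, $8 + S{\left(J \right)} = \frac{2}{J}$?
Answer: $\frac{90075615876}{1838265625} \approx 49.0$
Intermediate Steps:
$S{\left(J \right)} = -8 + \frac{2}{J}$
$n = - \frac{1}{35}$ ($n = - \frac{1}{5 \cdot 7} = \left(- \frac{1}{5}\right) \frac{1}{7} = - \frac{1}{35} \approx -0.028571$)
$g{\left(I \right)} = -7 + I^{2} + I^{2} \left(-1 + I\right)$ ($g{\left(I \right)} = \left(I^{2} + I \left(I - 1\right) I\right) - \left(8 - \frac{2}{2}\right) = \left(I^{2} + I \left(-1 + I\right) I\right) + \left(-8 + 2 \cdot \frac{1}{2}\right) = \left(I^{2} + I^{2} \left(-1 + I\right)\right) + \left(-8 + 1\right) = \left(I^{2} + I^{2} \left(-1 + I\right)\right) - 7 = -7 + I^{2} + I^{2} \left(-1 + I\right)$)
$g^{2}{\left(n \right)} = \left(-7 + \left(- \frac{1}{35}\right)^{3}\right)^{2} = \left(-7 - \frac{1}{42875}\right)^{2} = \left(- \frac{300126}{42875}\right)^{2} = \frac{90075615876}{1838265625}$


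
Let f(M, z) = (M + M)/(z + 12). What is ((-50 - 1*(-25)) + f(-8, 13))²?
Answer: 410881/625 ≈ 657.41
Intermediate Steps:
f(M, z) = 2*M/(12 + z) (f(M, z) = (2*M)/(12 + z) = 2*M/(12 + z))
((-50 - 1*(-25)) + f(-8, 13))² = ((-50 - 1*(-25)) + 2*(-8)/(12 + 13))² = ((-50 + 25) + 2*(-8)/25)² = (-25 + 2*(-8)*(1/25))² = (-25 - 16/25)² = (-641/25)² = 410881/625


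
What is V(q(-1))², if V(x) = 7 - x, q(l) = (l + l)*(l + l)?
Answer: 9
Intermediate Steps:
q(l) = 4*l² (q(l) = (2*l)*(2*l) = 4*l²)
V(q(-1))² = (7 - 4*(-1)²)² = (7 - 4)² = 3² = 9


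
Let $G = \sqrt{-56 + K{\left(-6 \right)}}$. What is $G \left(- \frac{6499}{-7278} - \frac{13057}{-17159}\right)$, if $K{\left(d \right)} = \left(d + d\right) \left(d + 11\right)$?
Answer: $\frac{206545187 i \sqrt{29}}{62441601} \approx 17.813 i$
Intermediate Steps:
$K{\left(d \right)} = 2 d \left(11 + d\right)$
$G = 2 i \sqrt{29}$ ($G = \sqrt{-56 + 2 \left(-6\right) \left(11 - 6\right)} = \sqrt{-56 + 2 \left(-6\right) 5} = \sqrt{-56 - 60} = \sqrt{-116} = 2 i \sqrt{29} \approx 10.77 i$)
$G \left(- \frac{6499}{-7278} - \frac{13057}{-17159}\right) = 2 i \sqrt{29} \left(- \frac{6499}{-7278} - \frac{13057}{-17159}\right) = 2 i \sqrt{29} \left(\left(-6499\right) \left(- \frac{1}{7278}\right) - - \frac{13057}{17159}\right) = 2 i \sqrt{29} \left(\frac{6499}{7278} + \frac{13057}{17159}\right) = 2 i \sqrt{29} \cdot \frac{206545187}{124883202} = \frac{206545187 i \sqrt{29}}{62441601}$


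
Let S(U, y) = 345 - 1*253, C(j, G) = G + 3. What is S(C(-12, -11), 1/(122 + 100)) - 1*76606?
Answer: -76514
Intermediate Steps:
C(j, G) = 3 + G
S(U, y) = 92 (S(U, y) = 345 - 253 = 92)
S(C(-12, -11), 1/(122 + 100)) - 1*76606 = 92 - 1*76606 = 92 - 76606 = -76514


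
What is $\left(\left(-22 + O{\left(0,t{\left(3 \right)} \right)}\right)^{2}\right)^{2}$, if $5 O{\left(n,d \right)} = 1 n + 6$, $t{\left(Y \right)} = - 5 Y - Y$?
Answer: $\frac{116985856}{625} \approx 1.8718 \cdot 10^{5}$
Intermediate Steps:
$t{\left(Y \right)} = - 6 Y$
$O{\left(n,d \right)} = \frac{6}{5} + \frac{n}{5}$ ($O{\left(n,d \right)} = \frac{1 n + 6}{5} = \frac{n + 6}{5} = \frac{6 + n}{5} = \frac{6}{5} + \frac{n}{5}$)
$\left(\left(-22 + O{\left(0,t{\left(3 \right)} \right)}\right)^{2}\right)^{2} = \left(\left(-22 + \left(\frac{6}{5} + \frac{1}{5} \cdot 0\right)\right)^{2}\right)^{2} = \left(\left(-22 + \left(\frac{6}{5} + 0\right)\right)^{2}\right)^{2} = \left(\left(-22 + \frac{6}{5}\right)^{2}\right)^{2} = \left(\left(- \frac{104}{5}\right)^{2}\right)^{2} = \left(\frac{10816}{25}\right)^{2} = \frac{116985856}{625}$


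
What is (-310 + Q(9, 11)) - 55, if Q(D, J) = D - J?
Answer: -367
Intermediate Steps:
(-310 + Q(9, 11)) - 55 = (-310 + (9 - 1*11)) - 55 = (-310 + (9 - 11)) - 55 = (-310 - 2) - 55 = -312 - 55 = -367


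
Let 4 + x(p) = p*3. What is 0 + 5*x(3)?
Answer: 25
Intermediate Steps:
x(p) = -4 + 3*p (x(p) = -4 + p*3 = -4 + 3*p)
0 + 5*x(3) = 0 + 5*(-4 + 3*3) = 0 + 5*(-4 + 9) = 0 + 5*5 = 0 + 25 = 25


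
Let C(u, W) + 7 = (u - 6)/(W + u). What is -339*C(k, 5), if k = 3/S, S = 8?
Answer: 117294/43 ≈ 2727.8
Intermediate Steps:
k = 3/8 ≈ 0.37500
C(u, W) = -7 + (-6 + u)/(W + u) (C(u, W) = -7 + (u - 6)/(W + u) = -7 + (-6 + u)/(W + u))
-339*C(k, 5) = -339*(-6 - 7*5 - 6*3/8)/(5 + 3/8) = -339*(-6 - 35 - 9/4)/43/8 = -2712*(-173)/(43*4) = -339*(-346/43) = 117294/43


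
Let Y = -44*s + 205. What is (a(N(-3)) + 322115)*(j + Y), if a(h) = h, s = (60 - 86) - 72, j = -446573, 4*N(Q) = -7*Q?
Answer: -142395189234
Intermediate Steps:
N(Q) = -7*Q/4 (N(Q) = (-7*Q)/4 = -7*Q/4)
s = -98 (s = -26 - 72 = -98)
Y = 4517 (Y = -44*(-98) + 205 = 4312 + 205 = 4517)
(a(N(-3)) + 322115)*(j + Y) = (-7/4*(-3) + 322115)*(-446573 + 4517) = (21/4 + 322115)*(-442056) = (1288481/4)*(-442056) = -142395189234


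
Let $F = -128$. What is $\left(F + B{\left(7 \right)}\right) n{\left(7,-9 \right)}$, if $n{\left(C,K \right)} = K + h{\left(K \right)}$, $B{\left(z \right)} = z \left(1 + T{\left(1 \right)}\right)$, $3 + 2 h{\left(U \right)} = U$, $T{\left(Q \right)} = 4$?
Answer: $1395$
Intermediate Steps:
$h{\left(U \right)} = - \frac{3}{2} + \frac{U}{2}$
$B{\left(z \right)} = 5 z$ ($B{\left(z \right)} = z \left(1 + 4\right) = z 5 = 5 z$)
$n{\left(C,K \right)} = - \frac{3}{2} + \frac{3 K}{2}$ ($n{\left(C,K \right)} = K + \left(- \frac{3}{2} + \frac{K}{2}\right) = - \frac{3}{2} + \frac{3 K}{2}$)
$\left(F + B{\left(7 \right)}\right) n{\left(7,-9 \right)} = \left(-128 + 5 \cdot 7\right) \left(- \frac{3}{2} + \frac{3}{2} \left(-9\right)\right) = \left(-128 + 35\right) \left(- \frac{3}{2} - \frac{27}{2}\right) = \left(-93\right) \left(-15\right) = 1395$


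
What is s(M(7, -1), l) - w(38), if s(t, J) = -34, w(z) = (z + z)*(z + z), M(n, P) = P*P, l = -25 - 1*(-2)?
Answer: -5810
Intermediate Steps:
l = -23 (l = -25 + 2 = -23)
M(n, P) = P**2
w(z) = 4*z**2 (w(z) = (2*z)*(2*z) = 4*z**2)
s(M(7, -1), l) - w(38) = -34 - 4*38**2 = -34 - 4*1444 = -34 - 1*5776 = -34 - 5776 = -5810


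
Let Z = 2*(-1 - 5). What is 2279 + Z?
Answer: 2267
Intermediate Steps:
Z = -12 (Z = 2*(-6) = -12)
2279 + Z = 2279 - 12 = 2267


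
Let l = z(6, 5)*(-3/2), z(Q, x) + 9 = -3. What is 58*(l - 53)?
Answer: -2030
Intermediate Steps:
z(Q, x) = -12 (z(Q, x) = -9 - 3 = -12)
l = 18 (l = -(-36)/2 = -12*(-3/2) = 18)
58*(l - 53) = 58*(18 - 53) = 58*(-35) = -2030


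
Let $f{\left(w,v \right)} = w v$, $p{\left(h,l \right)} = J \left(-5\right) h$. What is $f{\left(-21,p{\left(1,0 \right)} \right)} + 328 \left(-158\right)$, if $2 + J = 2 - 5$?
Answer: $-52349$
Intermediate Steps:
$J = -5$ ($J = -2 + \left(2 - 5\right) = -2 - 3 = -5$)
$p{\left(h,l \right)} = 25 h$ ($p{\left(h,l \right)} = \left(-5\right) \left(-5\right) h = 25 h$)
$f{\left(w,v \right)} = v w$
$f{\left(-21,p{\left(1,0 \right)} \right)} + 328 \left(-158\right) = 25 \cdot 1 \left(-21\right) + 328 \left(-158\right) = 25 \left(-21\right) - 51824 = -525 - 51824 = -52349$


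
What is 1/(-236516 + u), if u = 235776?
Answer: -1/740 ≈ -0.0013514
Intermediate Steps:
1/(-236516 + u) = 1/(-236516 + 235776) = 1/(-740) = -1/740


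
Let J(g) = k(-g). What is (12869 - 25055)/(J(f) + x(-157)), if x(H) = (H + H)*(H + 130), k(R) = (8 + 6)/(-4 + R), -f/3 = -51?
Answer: -956601/665516 ≈ -1.4374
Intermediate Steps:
f = 153 (f = -3*(-51) = 153)
k(R) = 14/(-4 + R)
J(g) = 14/(-4 - g)
x(H) = 2*H*(130 + H) (x(H) = (2*H)*(130 + H) = 2*H*(130 + H))
(12869 - 25055)/(J(f) + x(-157)) = (12869 - 25055)/(-14/(4 + 153) + 2*(-157)*(130 - 157)) = -12186/(-14/157 + 2*(-157)*(-27)) = -12186/(-14*1/157 + 8478) = -12186/(-14/157 + 8478) = -12186/1331032/157 = -12186*157/1331032 = -956601/665516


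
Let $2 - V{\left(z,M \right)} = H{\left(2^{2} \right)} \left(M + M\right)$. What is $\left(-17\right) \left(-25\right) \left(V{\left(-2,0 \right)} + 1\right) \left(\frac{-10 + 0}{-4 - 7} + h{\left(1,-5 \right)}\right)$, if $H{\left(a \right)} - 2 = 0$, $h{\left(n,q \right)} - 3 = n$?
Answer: $\frac{68850}{11} \approx 6259.1$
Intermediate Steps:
$h{\left(n,q \right)} = 3 + n$
$H{\left(a \right)} = 2$ ($H{\left(a \right)} = 2 + 0 = 2$)
$V{\left(z,M \right)} = 2 - 4 M$ ($V{\left(z,M \right)} = 2 - 2 \left(M + M\right) = 2 - 2 \cdot 2 M = 2 - 4 M$)
$\left(-17\right) \left(-25\right) \left(V{\left(-2,0 \right)} + 1\right) \left(\frac{-10 + 0}{-4 - 7} + h{\left(1,-5 \right)}\right) = \left(-17\right) \left(-25\right) \left(\left(2 - 0\right) + 1\right) \left(\frac{-10 + 0}{-4 - 7} + \left(3 + 1\right)\right) = 425 \left(\left(2 + 0\right) + 1\right) \left(- \frac{10}{-11} + 4\right) = 425 \left(2 + 1\right) \left(\left(-10\right) \left(- \frac{1}{11}\right) + 4\right) = 425 \cdot 3 \left(\frac{10}{11} + 4\right) = 425 \cdot 3 \cdot \frac{54}{11} = 425 \cdot \frac{162}{11} = \frac{68850}{11}$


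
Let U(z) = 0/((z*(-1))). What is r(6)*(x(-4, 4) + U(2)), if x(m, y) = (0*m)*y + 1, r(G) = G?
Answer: 6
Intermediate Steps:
x(m, y) = 1 (x(m, y) = 0*y + 1 = 0 + 1 = 1)
U(z) = 0 (U(z) = 0/((-z)) = 0*(-1/z) = 0)
r(6)*(x(-4, 4) + U(2)) = 6*(1 + 0) = 6*1 = 6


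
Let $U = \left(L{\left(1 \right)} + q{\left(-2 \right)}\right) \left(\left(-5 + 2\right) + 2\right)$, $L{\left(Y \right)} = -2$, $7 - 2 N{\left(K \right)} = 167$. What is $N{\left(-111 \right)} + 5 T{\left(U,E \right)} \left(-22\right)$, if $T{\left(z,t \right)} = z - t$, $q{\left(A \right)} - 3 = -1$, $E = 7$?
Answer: $690$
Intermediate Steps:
$N{\left(K \right)} = -80$ ($N{\left(K \right)} = \frac{7}{2} - \frac{167}{2} = -80$)
$q{\left(A \right)} = 2$ ($q{\left(A \right)} = 3 - 1 = 2$)
$U = 0$ ($U = \left(-2 + 2\right) \left(\left(-5 + 2\right) + 2\right) = 0 \left(-3 + 2\right) = 0 \left(-1\right) = 0$)
$N{\left(-111 \right)} + 5 T{\left(U,E \right)} \left(-22\right) = -80 + 5 \left(0 - 7\right) \left(-22\right) = -80 + 5 \left(-7\right) \left(-22\right) = -80 - -770 = -80 + 770 = 690$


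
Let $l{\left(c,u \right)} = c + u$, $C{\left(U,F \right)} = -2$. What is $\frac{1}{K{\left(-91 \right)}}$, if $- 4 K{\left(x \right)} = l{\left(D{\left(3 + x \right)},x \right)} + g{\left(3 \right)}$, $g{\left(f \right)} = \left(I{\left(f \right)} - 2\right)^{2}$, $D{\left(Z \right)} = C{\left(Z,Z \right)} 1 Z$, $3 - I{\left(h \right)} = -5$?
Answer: $- \frac{4}{121} \approx -0.033058$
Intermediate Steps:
$I{\left(h \right)} = 8$ ($I{\left(h \right)} = 3 - -5 = 3 + 5 = 8$)
$D{\left(Z \right)} = - 2 Z$ ($D{\left(Z \right)} = \left(-2\right) 1 Z = - 2 Z$)
$g{\left(f \right)} = 36$ ($g{\left(f \right)} = \left(8 - 2\right)^{2} = 6^{2} = 36$)
$K{\left(x \right)} = - \frac{15}{2} + \frac{x}{4}$ ($K{\left(x \right)} = - \frac{\left(- 2 \left(3 + x\right) + x\right) + 36}{4} = - \frac{\left(\left(-6 - 2 x\right) + x\right) + 36}{4} = - \frac{\left(-6 - x\right) + 36}{4} = - \frac{30 - x}{4} = - \frac{15}{2} + \frac{x}{4}$)
$\frac{1}{K{\left(-91 \right)}} = \frac{1}{- \frac{15}{2} + \frac{1}{4} \left(-91\right)} = \frac{1}{- \frac{15}{2} - \frac{91}{4}} = \frac{1}{- \frac{121}{4}} = - \frac{4}{121}$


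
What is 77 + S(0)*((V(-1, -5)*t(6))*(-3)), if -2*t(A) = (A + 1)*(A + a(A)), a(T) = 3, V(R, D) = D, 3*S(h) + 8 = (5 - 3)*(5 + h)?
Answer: -238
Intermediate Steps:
S(h) = ⅔ + 2*h/3 (S(h) = -8/3 + ((5 - 3)*(5 + h))/3 = -8/3 + (2*(5 + h))/3 = -8/3 + (10 + 2*h)/3 = -8/3 + (10/3 + 2*h/3) = ⅔ + 2*h/3)
t(A) = -(1 + A)*(3 + A)/2 (t(A) = -(A + 1)*(A + 3)/2 = -(1 + A)*(3 + A)/2)
77 + S(0)*((V(-1, -5)*t(6))*(-3)) = 77 + (⅔ + (⅔)*0)*(-5*(-3/2 - 2*6 - ½*6²)*(-3)) = 77 + (⅔ + 0)*(-5*(-3/2 - 12 - ½*36)*(-3)) = 77 + 2*(-5*(-3/2 - 12 - 18)*(-3))/3 = 77 + 2*(-5*(-63/2)*(-3))/3 = 77 + 2*((315/2)*(-3))/3 = 77 + (⅔)*(-945/2) = 77 - 315 = -238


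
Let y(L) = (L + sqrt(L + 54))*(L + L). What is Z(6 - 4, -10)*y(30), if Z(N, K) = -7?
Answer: -12600 - 840*sqrt(21) ≈ -16449.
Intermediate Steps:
y(L) = 2*L*(L + sqrt(54 + L)) (y(L) = (L + sqrt(54 + L))*(2*L) = 2*L*(L + sqrt(54 + L)))
Z(6 - 4, -10)*y(30) = -14*30*(30 + sqrt(54 + 30)) = -14*30*(30 + sqrt(84)) = -14*30*(30 + 2*sqrt(21)) = -7*(1800 + 120*sqrt(21)) = -12600 - 840*sqrt(21)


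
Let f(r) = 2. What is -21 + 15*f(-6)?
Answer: 9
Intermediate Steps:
-21 + 15*f(-6) = -21 + 15*2 = -21 + 30 = 9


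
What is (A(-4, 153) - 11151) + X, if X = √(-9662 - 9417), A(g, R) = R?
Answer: -10998 + I*√19079 ≈ -10998.0 + 138.13*I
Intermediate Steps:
X = I*√19079 (X = √(-19079) = I*√19079 ≈ 138.13*I)
(A(-4, 153) - 11151) + X = (153 - 11151) + I*√19079 = -10998 + I*√19079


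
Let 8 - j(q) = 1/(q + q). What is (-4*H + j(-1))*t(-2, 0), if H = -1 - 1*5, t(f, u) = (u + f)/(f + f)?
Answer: 65/4 ≈ 16.250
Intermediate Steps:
t(f, u) = (f + u)/(2*f) (t(f, u) = (f + u)/((2*f)) = (f + u)*(1/(2*f)) = (f + u)/(2*f))
j(q) = 8 - 1/(2*q) (j(q) = 8 - 1/(q + q) = 8 - 1/(2*q))
H = -6 (H = -1 - 5 = -6)
(-4*H + j(-1))*t(-2, 0) = (-4*(-6) + (8 - ½/(-1)))*((½)*(-2 + 0)/(-2)) = (24 + (8 - ½*(-1)))*((½)*(-½)*(-2)) = (24 + (8 + ½))*(½) = (24 + 17/2)*(½) = (65/2)*(½) = 65/4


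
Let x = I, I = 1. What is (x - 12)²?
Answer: 121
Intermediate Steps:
x = 1
(x - 12)² = (1 - 12)² = (-11)² = 121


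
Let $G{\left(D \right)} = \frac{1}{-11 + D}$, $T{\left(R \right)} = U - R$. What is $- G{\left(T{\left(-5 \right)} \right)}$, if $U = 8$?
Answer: $- \frac{1}{2} \approx -0.5$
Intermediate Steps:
$T{\left(R \right)} = 8 - R$
$- G{\left(T{\left(-5 \right)} \right)} = - \frac{1}{-11 + \left(8 - -5\right)} = - \frac{1}{-11 + \left(8 + 5\right)} = - \frac{1}{-11 + 13} = - \frac{1}{2}$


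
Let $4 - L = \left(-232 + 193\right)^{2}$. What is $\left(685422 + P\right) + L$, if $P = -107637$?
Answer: $576268$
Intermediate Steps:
$L = -1517$ ($L = 4 - \left(-232 + 193\right)^{2} = 4 - \left(-39\right)^{2} = 4 - 1521 = -1517$)
$\left(685422 + P\right) + L = \left(685422 - 107637\right) - 1517 = 577785 - 1517 = 576268$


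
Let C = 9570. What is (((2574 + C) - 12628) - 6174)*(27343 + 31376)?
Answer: -390951102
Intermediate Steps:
(((2574 + C) - 12628) - 6174)*(27343 + 31376) = (((2574 + 9570) - 12628) - 6174)*(27343 + 31376) = ((12144 - 12628) - 6174)*58719 = (-484 - 6174)*58719 = -6658*58719 = -390951102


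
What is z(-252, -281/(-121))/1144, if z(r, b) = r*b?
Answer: -17703/34606 ≈ -0.51156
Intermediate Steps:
z(r, b) = b*r
z(-252, -281/(-121))/1144 = (-281/(-121)*(-252))/1144 = (-281*(-1/121)*(-252))*(1/1144) = ((281/121)*(-252))*(1/1144) = -70812/121*1/1144 = -17703/34606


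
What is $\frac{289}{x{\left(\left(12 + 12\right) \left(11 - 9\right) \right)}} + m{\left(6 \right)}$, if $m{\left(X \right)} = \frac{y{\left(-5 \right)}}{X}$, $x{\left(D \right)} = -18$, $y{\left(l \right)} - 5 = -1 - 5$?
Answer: $- \frac{146}{9} \approx -16.222$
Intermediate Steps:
$y{\left(l \right)} = -1$ ($y{\left(l \right)} = 5 - 6 = -1$)
$m{\left(X \right)} = - \frac{1}{X}$
$\frac{289}{x{\left(\left(12 + 12\right) \left(11 - 9\right) \right)}} + m{\left(6 \right)} = \frac{289}{-18} - \frac{1}{6} = 289 \left(- \frac{1}{18}\right) - \frac{1}{6} = - \frac{289}{18} - \frac{1}{6} = - \frac{146}{9}$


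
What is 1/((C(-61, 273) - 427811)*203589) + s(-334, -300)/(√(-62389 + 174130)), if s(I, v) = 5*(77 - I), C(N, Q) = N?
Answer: -1/87110032608 + 685*√111741/37247 ≈ 6.1476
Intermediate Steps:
s(I, v) = 385 - 5*I
1/((C(-61, 273) - 427811)*203589) + s(-334, -300)/(√(-62389 + 174130)) = 1/(-61 - 427811*203589) + (385 - 5*(-334))/(√(-62389 + 174130)) = (1/203589)/(-427872) + (385 + 1670)/(√111741) = -1/427872*1/203589 + 2055*(√111741/111741) = -1/87110032608 + 685*√111741/37247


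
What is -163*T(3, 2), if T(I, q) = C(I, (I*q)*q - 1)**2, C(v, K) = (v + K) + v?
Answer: -47107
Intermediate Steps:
C(v, K) = K + 2*v (C(v, K) = (K + v) + v = K + 2*v)
T(I, q) = (-1 + 2*I + I*q**2)**2 (T(I, q) = (((I*q)*q - 1) + 2*I)**2 = ((I*q**2 - 1) + 2*I)**2 = ((-1 + I*q**2) + 2*I)**2 = (-1 + 2*I + I*q**2)**2)
-163*T(3, 2) = -163*(-1 + 2*3 + 3*2**2)**2 = -163*(-1 + 6 + 3*4)**2 = -163*(-1 + 6 + 12)**2 = -163*17**2 = -163*289 = -47107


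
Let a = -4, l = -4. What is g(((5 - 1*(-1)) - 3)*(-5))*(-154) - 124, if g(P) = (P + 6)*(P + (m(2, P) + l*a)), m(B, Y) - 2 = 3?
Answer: 8192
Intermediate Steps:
m(B, Y) = 5 (m(B, Y) = 2 + 3 = 5)
g(P) = (6 + P)*(21 + P) (g(P) = (P + 6)*(P + (5 - 4*(-4))) = (6 + P)*(P + (5 + 16)) = (6 + P)*(P + 21) = (6 + P)*(21 + P))
g(((5 - 1*(-1)) - 3)*(-5))*(-154) - 124 = (126 + (((5 - 1*(-1)) - 3)*(-5))**2 + 27*(((5 - 1*(-1)) - 3)*(-5)))*(-154) - 124 = (126 + (((5 + 1) - 3)*(-5))**2 + 27*(((5 + 1) - 3)*(-5)))*(-154) - 124 = (126 + ((6 - 3)*(-5))**2 + 27*((6 - 3)*(-5)))*(-154) - 124 = (126 + (3*(-5))**2 + 27*(3*(-5)))*(-154) - 124 = (126 + (-15)**2 + 27*(-15))*(-154) - 124 = (126 + 225 - 405)*(-154) - 124 = -54*(-154) - 124 = 8316 - 124 = 8192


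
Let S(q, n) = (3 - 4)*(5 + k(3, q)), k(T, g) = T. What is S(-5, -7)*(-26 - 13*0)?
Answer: 208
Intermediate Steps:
S(q, n) = -8 (S(q, n) = (3 - 4)*(5 + 3) = -1*8 = -8)
S(-5, -7)*(-26 - 13*0) = -8*(-26 - 13*0) = -8*(-26 + 0) = -8*(-26) = 208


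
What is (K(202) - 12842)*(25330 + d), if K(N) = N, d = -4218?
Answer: -266855680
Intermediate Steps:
(K(202) - 12842)*(25330 + d) = (202 - 12842)*(25330 - 4218) = -12640*21112 = -266855680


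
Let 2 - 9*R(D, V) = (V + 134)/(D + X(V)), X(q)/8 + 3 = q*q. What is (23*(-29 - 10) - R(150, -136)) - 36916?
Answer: -2799955666/74047 ≈ -37813.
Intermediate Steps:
X(q) = -24 + 8*q² (X(q) = -24 + 8*(q*q) = -24 + 8*q²)
R(D, V) = 2/9 - (134 + V)/(9*(-24 + D + 8*V²)) (R(D, V) = 2/9 - (V + 134)/(9*(D + (-24 + 8*V²))) = 2/9 - (134 + V)/(9*(-24 + D + 8*V²)))
(23*(-29 - 10) - R(150, -136)) - 36916 = (23*(-29 - 10) - (-182 - 1*(-136) + 2*150 + 16*(-136)²)/(9*(-24 + 150 + 8*(-136)²))) - 36916 = (23*(-39) - (-182 + 136 + 300 + 16*18496)/(9*(-24 + 150 + 8*18496))) - 36916 = (-897 - (-182 + 136 + 300 + 295936)/(9*(-24 + 150 + 147968))) - 36916 = (-897 - 296190/(9*148094)) - 36916 = (-897 - 1*16455/74047) - 36916 = (-897 - 16455/74047) - 36916 = -66436614/74047 - 36916 = -2799955666/74047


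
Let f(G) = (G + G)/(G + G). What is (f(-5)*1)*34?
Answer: 34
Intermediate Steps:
f(G) = 1 (f(G) = (2*G)/((2*G)) = (2*G)*(1/(2*G)) = 1)
(f(-5)*1)*34 = (1*1)*34 = 1*34 = 34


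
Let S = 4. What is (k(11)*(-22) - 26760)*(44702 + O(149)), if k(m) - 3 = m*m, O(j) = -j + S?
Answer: -1313896816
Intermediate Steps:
O(j) = 4 - j (O(j) = -j + 4 = 4 - j)
k(m) = 3 + m² (k(m) = 3 + m*m = 3 + m²)
(k(11)*(-22) - 26760)*(44702 + O(149)) = ((3 + 11²)*(-22) - 26760)*(44702 + (4 - 1*149)) = ((3 + 121)*(-22) - 26760)*(44702 + (4 - 149)) = (124*(-22) - 26760)*(44702 - 145) = (-2728 - 26760)*44557 = -29488*44557 = -1313896816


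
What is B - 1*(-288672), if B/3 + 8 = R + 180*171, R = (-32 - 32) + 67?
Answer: 380997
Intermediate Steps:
R = 3 (R = -64 + 67 = 3)
B = 92325 (B = -24 + 3*(3 + 180*171) = -24 + 3*(3 + 30780) = -24 + 3*30783 = -24 + 92349 = 92325)
B - 1*(-288672) = 92325 - 1*(-288672) = 92325 + 288672 = 380997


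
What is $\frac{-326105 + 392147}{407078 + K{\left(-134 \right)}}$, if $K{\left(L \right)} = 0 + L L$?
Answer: $\frac{1223}{7871} \approx 0.15538$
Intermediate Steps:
$K{\left(L \right)} = L^{2}$ ($K{\left(L \right)} = 0 + L^{2} = L^{2}$)
$\frac{-326105 + 392147}{407078 + K{\left(-134 \right)}} = \frac{-326105 + 392147}{407078 + \left(-134\right)^{2}} = \frac{66042}{407078 + 17956} = \frac{66042}{425034} = 66042 \cdot \frac{1}{425034} = \frac{1223}{7871}$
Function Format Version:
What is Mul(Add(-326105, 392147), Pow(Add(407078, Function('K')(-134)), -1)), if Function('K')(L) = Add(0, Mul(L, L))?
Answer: Rational(1223, 7871) ≈ 0.15538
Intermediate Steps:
Function('K')(L) = Pow(L, 2) (Function('K')(L) = Add(0, Pow(L, 2)) = Pow(L, 2))
Mul(Add(-326105, 392147), Pow(Add(407078, Function('K')(-134)), -1)) = Mul(Add(-326105, 392147), Pow(Add(407078, Pow(-134, 2)), -1)) = Mul(66042, Pow(Add(407078, 17956), -1)) = Mul(66042, Pow(425034, -1)) = Mul(66042, Rational(1, 425034)) = Rational(1223, 7871)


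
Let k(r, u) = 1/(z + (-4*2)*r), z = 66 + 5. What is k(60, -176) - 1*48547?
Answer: -19855724/409 ≈ -48547.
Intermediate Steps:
z = 71
k(r, u) = 1/(71 - 8*r) (k(r, u) = 1/(71 + (-4*2)*r) = 1/(71 - 8*r))
k(60, -176) - 1*48547 = -1/(-71 + 8*60) - 1*48547 = -1/(-71 + 480) - 48547 = -1/409 - 48547 = -19855724/409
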